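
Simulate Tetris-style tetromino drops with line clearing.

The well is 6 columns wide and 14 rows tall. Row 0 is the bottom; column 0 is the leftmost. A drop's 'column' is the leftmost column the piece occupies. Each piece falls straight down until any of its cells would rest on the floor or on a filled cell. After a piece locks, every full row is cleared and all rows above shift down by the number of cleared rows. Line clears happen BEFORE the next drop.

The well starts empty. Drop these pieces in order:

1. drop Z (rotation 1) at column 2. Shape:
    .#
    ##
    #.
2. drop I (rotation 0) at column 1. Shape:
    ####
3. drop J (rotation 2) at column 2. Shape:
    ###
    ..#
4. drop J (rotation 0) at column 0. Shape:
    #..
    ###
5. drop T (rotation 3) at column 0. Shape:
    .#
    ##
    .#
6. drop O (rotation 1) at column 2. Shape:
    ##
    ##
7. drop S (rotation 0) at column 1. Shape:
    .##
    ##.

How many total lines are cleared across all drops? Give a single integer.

Drop 1: Z rot1 at col 2 lands with bottom-row=0; cleared 0 line(s) (total 0); column heights now [0 0 2 3 0 0], max=3
Drop 2: I rot0 at col 1 lands with bottom-row=3; cleared 0 line(s) (total 0); column heights now [0 4 4 4 4 0], max=4
Drop 3: J rot2 at col 2 lands with bottom-row=4; cleared 0 line(s) (total 0); column heights now [0 4 6 6 6 0], max=6
Drop 4: J rot0 at col 0 lands with bottom-row=6; cleared 0 line(s) (total 0); column heights now [8 7 7 6 6 0], max=8
Drop 5: T rot3 at col 0 lands with bottom-row=7; cleared 0 line(s) (total 0); column heights now [9 10 7 6 6 0], max=10
Drop 6: O rot1 at col 2 lands with bottom-row=7; cleared 0 line(s) (total 0); column heights now [9 10 9 9 6 0], max=10
Drop 7: S rot0 at col 1 lands with bottom-row=10; cleared 0 line(s) (total 0); column heights now [9 11 12 12 6 0], max=12

Answer: 0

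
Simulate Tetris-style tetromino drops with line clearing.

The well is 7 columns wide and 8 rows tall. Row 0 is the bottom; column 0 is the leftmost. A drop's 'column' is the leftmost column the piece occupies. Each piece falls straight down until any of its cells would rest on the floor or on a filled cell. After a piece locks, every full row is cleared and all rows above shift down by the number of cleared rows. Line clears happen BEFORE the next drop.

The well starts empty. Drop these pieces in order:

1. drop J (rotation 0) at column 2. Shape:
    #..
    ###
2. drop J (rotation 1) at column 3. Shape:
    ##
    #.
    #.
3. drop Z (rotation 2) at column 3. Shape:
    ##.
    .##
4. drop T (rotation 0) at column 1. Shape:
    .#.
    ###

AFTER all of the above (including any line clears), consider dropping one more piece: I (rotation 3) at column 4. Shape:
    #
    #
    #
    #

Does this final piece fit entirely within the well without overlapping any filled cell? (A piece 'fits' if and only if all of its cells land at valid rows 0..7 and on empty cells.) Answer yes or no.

Drop 1: J rot0 at col 2 lands with bottom-row=0; cleared 0 line(s) (total 0); column heights now [0 0 2 1 1 0 0], max=2
Drop 2: J rot1 at col 3 lands with bottom-row=1; cleared 0 line(s) (total 0); column heights now [0 0 2 4 4 0 0], max=4
Drop 3: Z rot2 at col 3 lands with bottom-row=4; cleared 0 line(s) (total 0); column heights now [0 0 2 6 6 5 0], max=6
Drop 4: T rot0 at col 1 lands with bottom-row=6; cleared 0 line(s) (total 0); column heights now [0 7 8 7 6 5 0], max=8
Test piece I rot3 at col 4 (width 1): heights before test = [0 7 8 7 6 5 0]; fits = False

Answer: no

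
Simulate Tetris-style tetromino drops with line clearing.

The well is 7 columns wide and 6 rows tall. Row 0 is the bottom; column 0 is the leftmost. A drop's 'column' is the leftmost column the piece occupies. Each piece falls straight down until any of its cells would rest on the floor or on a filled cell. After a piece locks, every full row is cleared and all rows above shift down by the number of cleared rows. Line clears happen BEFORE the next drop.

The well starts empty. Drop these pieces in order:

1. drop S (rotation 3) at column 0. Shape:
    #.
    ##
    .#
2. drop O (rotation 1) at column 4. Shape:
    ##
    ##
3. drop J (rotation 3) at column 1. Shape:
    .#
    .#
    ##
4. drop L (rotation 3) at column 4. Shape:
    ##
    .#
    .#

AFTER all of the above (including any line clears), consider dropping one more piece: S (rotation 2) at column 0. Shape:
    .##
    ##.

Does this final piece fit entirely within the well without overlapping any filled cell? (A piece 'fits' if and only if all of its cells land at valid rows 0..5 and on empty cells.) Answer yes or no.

Drop 1: S rot3 at col 0 lands with bottom-row=0; cleared 0 line(s) (total 0); column heights now [3 2 0 0 0 0 0], max=3
Drop 2: O rot1 at col 4 lands with bottom-row=0; cleared 0 line(s) (total 0); column heights now [3 2 0 0 2 2 0], max=3
Drop 3: J rot3 at col 1 lands with bottom-row=2; cleared 0 line(s) (total 0); column heights now [3 3 5 0 2 2 0], max=5
Drop 4: L rot3 at col 4 lands with bottom-row=2; cleared 0 line(s) (total 0); column heights now [3 3 5 0 5 5 0], max=5
Test piece S rot2 at col 0 (width 3): heights before test = [3 3 5 0 5 5 0]; fits = True

Answer: yes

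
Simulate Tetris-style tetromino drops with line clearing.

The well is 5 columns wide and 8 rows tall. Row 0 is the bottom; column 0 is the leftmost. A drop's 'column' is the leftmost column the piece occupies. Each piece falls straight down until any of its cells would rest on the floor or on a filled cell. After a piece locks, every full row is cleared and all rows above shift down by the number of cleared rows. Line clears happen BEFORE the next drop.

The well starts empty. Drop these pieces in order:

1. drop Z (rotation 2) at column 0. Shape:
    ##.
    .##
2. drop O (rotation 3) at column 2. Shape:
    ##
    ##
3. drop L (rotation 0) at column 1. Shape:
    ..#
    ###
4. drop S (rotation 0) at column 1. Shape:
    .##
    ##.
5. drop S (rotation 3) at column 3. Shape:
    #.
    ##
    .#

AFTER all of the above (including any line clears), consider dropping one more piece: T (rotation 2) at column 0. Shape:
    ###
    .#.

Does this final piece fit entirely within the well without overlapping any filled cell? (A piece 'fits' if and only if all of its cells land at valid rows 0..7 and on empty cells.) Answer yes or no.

Drop 1: Z rot2 at col 0 lands with bottom-row=0; cleared 0 line(s) (total 0); column heights now [2 2 1 0 0], max=2
Drop 2: O rot3 at col 2 lands with bottom-row=1; cleared 0 line(s) (total 0); column heights now [2 2 3 3 0], max=3
Drop 3: L rot0 at col 1 lands with bottom-row=3; cleared 0 line(s) (total 0); column heights now [2 4 4 5 0], max=5
Drop 4: S rot0 at col 1 lands with bottom-row=4; cleared 0 line(s) (total 0); column heights now [2 5 6 6 0], max=6
Drop 5: S rot3 at col 3 lands with bottom-row=5; cleared 0 line(s) (total 0); column heights now [2 5 6 8 7], max=8
Test piece T rot2 at col 0 (width 3): heights before test = [2 5 6 8 7]; fits = True

Answer: yes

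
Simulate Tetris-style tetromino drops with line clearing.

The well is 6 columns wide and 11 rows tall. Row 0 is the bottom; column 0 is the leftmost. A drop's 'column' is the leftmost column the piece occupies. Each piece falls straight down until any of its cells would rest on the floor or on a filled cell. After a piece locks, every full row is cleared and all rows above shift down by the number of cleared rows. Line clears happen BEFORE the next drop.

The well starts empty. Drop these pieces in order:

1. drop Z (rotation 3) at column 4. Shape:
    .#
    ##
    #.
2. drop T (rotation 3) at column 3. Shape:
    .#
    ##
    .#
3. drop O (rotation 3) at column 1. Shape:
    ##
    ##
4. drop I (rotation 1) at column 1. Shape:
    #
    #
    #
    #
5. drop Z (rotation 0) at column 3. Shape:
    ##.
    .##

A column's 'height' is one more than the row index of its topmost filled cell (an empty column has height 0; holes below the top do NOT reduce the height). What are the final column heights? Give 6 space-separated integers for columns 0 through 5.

Answer: 0 6 2 7 7 6

Derivation:
Drop 1: Z rot3 at col 4 lands with bottom-row=0; cleared 0 line(s) (total 0); column heights now [0 0 0 0 2 3], max=3
Drop 2: T rot3 at col 3 lands with bottom-row=2; cleared 0 line(s) (total 0); column heights now [0 0 0 4 5 3], max=5
Drop 3: O rot3 at col 1 lands with bottom-row=0; cleared 0 line(s) (total 0); column heights now [0 2 2 4 5 3], max=5
Drop 4: I rot1 at col 1 lands with bottom-row=2; cleared 0 line(s) (total 0); column heights now [0 6 2 4 5 3], max=6
Drop 5: Z rot0 at col 3 lands with bottom-row=5; cleared 0 line(s) (total 0); column heights now [0 6 2 7 7 6], max=7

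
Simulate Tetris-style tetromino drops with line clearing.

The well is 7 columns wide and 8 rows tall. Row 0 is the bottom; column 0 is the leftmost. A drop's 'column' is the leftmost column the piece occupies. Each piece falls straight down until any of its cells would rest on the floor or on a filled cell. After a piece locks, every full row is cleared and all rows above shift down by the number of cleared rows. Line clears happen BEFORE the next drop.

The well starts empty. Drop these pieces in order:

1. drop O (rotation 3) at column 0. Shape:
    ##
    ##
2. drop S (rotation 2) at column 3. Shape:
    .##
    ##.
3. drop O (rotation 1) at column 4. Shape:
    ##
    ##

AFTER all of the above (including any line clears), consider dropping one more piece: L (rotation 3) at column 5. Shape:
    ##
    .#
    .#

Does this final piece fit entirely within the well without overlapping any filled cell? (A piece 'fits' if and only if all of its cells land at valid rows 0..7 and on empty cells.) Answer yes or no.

Drop 1: O rot3 at col 0 lands with bottom-row=0; cleared 0 line(s) (total 0); column heights now [2 2 0 0 0 0 0], max=2
Drop 2: S rot2 at col 3 lands with bottom-row=0; cleared 0 line(s) (total 0); column heights now [2 2 0 1 2 2 0], max=2
Drop 3: O rot1 at col 4 lands with bottom-row=2; cleared 0 line(s) (total 0); column heights now [2 2 0 1 4 4 0], max=4
Test piece L rot3 at col 5 (width 2): heights before test = [2 2 0 1 4 4 0]; fits = True

Answer: yes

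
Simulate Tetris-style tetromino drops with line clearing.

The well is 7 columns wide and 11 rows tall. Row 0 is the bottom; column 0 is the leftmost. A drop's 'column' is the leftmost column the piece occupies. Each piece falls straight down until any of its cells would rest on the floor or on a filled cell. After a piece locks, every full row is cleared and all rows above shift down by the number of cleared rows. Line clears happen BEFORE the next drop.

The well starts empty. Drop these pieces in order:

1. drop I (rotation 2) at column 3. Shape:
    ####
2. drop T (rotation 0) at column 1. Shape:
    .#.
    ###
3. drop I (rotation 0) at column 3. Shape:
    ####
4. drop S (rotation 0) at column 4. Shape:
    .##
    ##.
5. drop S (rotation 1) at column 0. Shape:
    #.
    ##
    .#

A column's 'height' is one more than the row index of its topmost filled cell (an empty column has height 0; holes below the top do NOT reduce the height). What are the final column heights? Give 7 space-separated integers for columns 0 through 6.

Answer: 5 4 3 3 4 5 5

Derivation:
Drop 1: I rot2 at col 3 lands with bottom-row=0; cleared 0 line(s) (total 0); column heights now [0 0 0 1 1 1 1], max=1
Drop 2: T rot0 at col 1 lands with bottom-row=1; cleared 0 line(s) (total 0); column heights now [0 2 3 2 1 1 1], max=3
Drop 3: I rot0 at col 3 lands with bottom-row=2; cleared 0 line(s) (total 0); column heights now [0 2 3 3 3 3 3], max=3
Drop 4: S rot0 at col 4 lands with bottom-row=3; cleared 0 line(s) (total 0); column heights now [0 2 3 3 4 5 5], max=5
Drop 5: S rot1 at col 0 lands with bottom-row=2; cleared 0 line(s) (total 0); column heights now [5 4 3 3 4 5 5], max=5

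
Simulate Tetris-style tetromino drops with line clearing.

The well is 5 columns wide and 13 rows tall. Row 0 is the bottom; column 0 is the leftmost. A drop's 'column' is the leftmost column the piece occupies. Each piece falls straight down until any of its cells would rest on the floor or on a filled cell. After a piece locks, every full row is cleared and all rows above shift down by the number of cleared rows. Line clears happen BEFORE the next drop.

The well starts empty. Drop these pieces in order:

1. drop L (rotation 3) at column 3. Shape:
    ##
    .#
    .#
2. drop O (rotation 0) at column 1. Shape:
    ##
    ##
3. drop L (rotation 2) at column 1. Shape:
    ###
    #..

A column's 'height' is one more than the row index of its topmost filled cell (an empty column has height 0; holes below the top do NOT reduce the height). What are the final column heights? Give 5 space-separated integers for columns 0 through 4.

Drop 1: L rot3 at col 3 lands with bottom-row=0; cleared 0 line(s) (total 0); column heights now [0 0 0 3 3], max=3
Drop 2: O rot0 at col 1 lands with bottom-row=0; cleared 0 line(s) (total 0); column heights now [0 2 2 3 3], max=3
Drop 3: L rot2 at col 1 lands with bottom-row=2; cleared 0 line(s) (total 0); column heights now [0 4 4 4 3], max=4

Answer: 0 4 4 4 3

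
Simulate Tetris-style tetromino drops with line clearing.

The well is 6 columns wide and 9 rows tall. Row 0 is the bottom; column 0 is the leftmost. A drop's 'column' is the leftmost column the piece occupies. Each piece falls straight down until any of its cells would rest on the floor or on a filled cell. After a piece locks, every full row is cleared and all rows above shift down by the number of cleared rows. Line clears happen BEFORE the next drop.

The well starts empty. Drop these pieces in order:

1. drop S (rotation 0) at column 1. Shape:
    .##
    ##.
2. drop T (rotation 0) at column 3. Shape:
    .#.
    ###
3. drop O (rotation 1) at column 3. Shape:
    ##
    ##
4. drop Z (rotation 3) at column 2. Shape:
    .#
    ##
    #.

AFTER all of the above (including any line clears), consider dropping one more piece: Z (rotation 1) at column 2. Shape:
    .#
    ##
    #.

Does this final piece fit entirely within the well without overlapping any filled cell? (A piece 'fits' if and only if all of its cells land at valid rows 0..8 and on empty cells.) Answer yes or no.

Answer: no

Derivation:
Drop 1: S rot0 at col 1 lands with bottom-row=0; cleared 0 line(s) (total 0); column heights now [0 1 2 2 0 0], max=2
Drop 2: T rot0 at col 3 lands with bottom-row=2; cleared 0 line(s) (total 0); column heights now [0 1 2 3 4 3], max=4
Drop 3: O rot1 at col 3 lands with bottom-row=4; cleared 0 line(s) (total 0); column heights now [0 1 2 6 6 3], max=6
Drop 4: Z rot3 at col 2 lands with bottom-row=5; cleared 0 line(s) (total 0); column heights now [0 1 7 8 6 3], max=8
Test piece Z rot1 at col 2 (width 2): heights before test = [0 1 7 8 6 3]; fits = False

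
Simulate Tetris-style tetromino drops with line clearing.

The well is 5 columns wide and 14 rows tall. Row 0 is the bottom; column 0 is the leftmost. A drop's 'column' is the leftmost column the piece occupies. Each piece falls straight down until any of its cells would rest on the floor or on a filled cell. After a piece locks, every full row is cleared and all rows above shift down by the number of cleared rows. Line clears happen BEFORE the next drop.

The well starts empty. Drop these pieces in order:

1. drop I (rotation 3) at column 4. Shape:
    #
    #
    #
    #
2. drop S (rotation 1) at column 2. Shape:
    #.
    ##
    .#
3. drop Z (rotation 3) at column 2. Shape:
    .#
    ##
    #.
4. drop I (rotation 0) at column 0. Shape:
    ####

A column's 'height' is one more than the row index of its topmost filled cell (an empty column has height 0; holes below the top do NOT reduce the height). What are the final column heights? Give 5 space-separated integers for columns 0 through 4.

Answer: 7 7 7 7 4

Derivation:
Drop 1: I rot3 at col 4 lands with bottom-row=0; cleared 0 line(s) (total 0); column heights now [0 0 0 0 4], max=4
Drop 2: S rot1 at col 2 lands with bottom-row=0; cleared 0 line(s) (total 0); column heights now [0 0 3 2 4], max=4
Drop 3: Z rot3 at col 2 lands with bottom-row=3; cleared 0 line(s) (total 0); column heights now [0 0 5 6 4], max=6
Drop 4: I rot0 at col 0 lands with bottom-row=6; cleared 0 line(s) (total 0); column heights now [7 7 7 7 4], max=7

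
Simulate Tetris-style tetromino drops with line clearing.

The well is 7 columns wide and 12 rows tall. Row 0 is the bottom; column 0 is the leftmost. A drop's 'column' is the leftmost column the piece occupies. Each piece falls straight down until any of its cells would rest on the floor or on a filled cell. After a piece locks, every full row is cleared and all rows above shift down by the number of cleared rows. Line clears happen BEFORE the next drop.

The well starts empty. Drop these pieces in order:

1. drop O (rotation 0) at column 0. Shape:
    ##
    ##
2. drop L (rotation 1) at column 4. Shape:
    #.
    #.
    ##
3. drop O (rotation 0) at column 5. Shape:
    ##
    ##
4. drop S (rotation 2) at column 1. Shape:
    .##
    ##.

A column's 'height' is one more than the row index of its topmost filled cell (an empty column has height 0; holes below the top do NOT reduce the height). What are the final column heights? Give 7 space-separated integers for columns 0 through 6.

Answer: 2 3 4 4 3 3 3

Derivation:
Drop 1: O rot0 at col 0 lands with bottom-row=0; cleared 0 line(s) (total 0); column heights now [2 2 0 0 0 0 0], max=2
Drop 2: L rot1 at col 4 lands with bottom-row=0; cleared 0 line(s) (total 0); column heights now [2 2 0 0 3 1 0], max=3
Drop 3: O rot0 at col 5 lands with bottom-row=1; cleared 0 line(s) (total 0); column heights now [2 2 0 0 3 3 3], max=3
Drop 4: S rot2 at col 1 lands with bottom-row=2; cleared 0 line(s) (total 0); column heights now [2 3 4 4 3 3 3], max=4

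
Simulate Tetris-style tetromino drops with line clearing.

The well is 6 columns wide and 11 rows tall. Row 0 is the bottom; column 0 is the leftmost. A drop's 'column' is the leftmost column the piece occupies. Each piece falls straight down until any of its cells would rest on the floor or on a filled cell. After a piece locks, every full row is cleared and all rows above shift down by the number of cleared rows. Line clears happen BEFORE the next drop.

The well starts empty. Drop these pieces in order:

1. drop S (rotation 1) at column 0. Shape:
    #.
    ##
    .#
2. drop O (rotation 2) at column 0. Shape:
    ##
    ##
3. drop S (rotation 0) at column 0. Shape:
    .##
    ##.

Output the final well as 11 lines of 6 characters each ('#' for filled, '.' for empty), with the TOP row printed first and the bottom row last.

Answer: ......
......
......
......
.##...
##....
##....
##....
#.....
##....
.#....

Derivation:
Drop 1: S rot1 at col 0 lands with bottom-row=0; cleared 0 line(s) (total 0); column heights now [3 2 0 0 0 0], max=3
Drop 2: O rot2 at col 0 lands with bottom-row=3; cleared 0 line(s) (total 0); column heights now [5 5 0 0 0 0], max=5
Drop 3: S rot0 at col 0 lands with bottom-row=5; cleared 0 line(s) (total 0); column heights now [6 7 7 0 0 0], max=7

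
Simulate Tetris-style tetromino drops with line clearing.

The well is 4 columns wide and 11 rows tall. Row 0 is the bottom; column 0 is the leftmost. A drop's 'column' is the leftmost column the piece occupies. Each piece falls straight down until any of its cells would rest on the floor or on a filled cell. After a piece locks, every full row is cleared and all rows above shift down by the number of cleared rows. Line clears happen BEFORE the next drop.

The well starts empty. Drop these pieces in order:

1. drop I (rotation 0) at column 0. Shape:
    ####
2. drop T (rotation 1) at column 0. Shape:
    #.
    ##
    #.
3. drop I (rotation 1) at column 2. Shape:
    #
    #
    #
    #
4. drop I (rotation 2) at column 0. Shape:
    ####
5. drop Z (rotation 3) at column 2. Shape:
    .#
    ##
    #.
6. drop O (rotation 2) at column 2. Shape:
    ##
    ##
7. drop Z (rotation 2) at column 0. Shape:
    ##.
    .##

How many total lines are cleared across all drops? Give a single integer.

Drop 1: I rot0 at col 0 lands with bottom-row=0; cleared 1 line(s) (total 1); column heights now [0 0 0 0], max=0
Drop 2: T rot1 at col 0 lands with bottom-row=0; cleared 0 line(s) (total 1); column heights now [3 2 0 0], max=3
Drop 3: I rot1 at col 2 lands with bottom-row=0; cleared 0 line(s) (total 1); column heights now [3 2 4 0], max=4
Drop 4: I rot2 at col 0 lands with bottom-row=4; cleared 1 line(s) (total 2); column heights now [3 2 4 0], max=4
Drop 5: Z rot3 at col 2 lands with bottom-row=4; cleared 0 line(s) (total 2); column heights now [3 2 6 7], max=7
Drop 6: O rot2 at col 2 lands with bottom-row=7; cleared 0 line(s) (total 2); column heights now [3 2 9 9], max=9
Drop 7: Z rot2 at col 0 lands with bottom-row=9; cleared 0 line(s) (total 2); column heights now [11 11 10 9], max=11

Answer: 2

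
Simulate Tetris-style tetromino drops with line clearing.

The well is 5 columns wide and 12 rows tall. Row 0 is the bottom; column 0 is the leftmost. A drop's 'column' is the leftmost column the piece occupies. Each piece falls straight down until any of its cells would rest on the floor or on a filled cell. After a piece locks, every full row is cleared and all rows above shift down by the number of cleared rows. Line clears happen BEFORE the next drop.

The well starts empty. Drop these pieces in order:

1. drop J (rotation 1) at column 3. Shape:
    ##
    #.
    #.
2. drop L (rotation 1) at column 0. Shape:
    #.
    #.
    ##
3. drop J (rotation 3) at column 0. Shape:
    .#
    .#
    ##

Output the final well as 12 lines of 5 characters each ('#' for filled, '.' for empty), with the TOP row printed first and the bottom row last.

Drop 1: J rot1 at col 3 lands with bottom-row=0; cleared 0 line(s) (total 0); column heights now [0 0 0 3 3], max=3
Drop 2: L rot1 at col 0 lands with bottom-row=0; cleared 0 line(s) (total 0); column heights now [3 1 0 3 3], max=3
Drop 3: J rot3 at col 0 lands with bottom-row=3; cleared 0 line(s) (total 0); column heights now [4 6 0 3 3], max=6

Answer: .....
.....
.....
.....
.....
.....
.#...
.#...
##...
#..##
#..#.
##.#.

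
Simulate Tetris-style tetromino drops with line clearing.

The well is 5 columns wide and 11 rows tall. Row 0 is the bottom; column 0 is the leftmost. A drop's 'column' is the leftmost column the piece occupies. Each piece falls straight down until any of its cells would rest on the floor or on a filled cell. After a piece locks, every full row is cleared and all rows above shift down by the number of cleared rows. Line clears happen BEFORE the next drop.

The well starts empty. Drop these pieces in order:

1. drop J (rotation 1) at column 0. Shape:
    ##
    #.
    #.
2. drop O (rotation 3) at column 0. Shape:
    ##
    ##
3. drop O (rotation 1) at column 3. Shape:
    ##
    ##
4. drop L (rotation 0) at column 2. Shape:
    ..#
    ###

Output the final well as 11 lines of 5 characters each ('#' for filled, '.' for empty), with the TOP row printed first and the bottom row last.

Answer: .....
.....
.....
.....
.....
.....
.....
##...
##..#
#..##
#..##

Derivation:
Drop 1: J rot1 at col 0 lands with bottom-row=0; cleared 0 line(s) (total 0); column heights now [3 3 0 0 0], max=3
Drop 2: O rot3 at col 0 lands with bottom-row=3; cleared 0 line(s) (total 0); column heights now [5 5 0 0 0], max=5
Drop 3: O rot1 at col 3 lands with bottom-row=0; cleared 0 line(s) (total 0); column heights now [5 5 0 2 2], max=5
Drop 4: L rot0 at col 2 lands with bottom-row=2; cleared 1 line(s) (total 1); column heights now [4 4 0 2 3], max=4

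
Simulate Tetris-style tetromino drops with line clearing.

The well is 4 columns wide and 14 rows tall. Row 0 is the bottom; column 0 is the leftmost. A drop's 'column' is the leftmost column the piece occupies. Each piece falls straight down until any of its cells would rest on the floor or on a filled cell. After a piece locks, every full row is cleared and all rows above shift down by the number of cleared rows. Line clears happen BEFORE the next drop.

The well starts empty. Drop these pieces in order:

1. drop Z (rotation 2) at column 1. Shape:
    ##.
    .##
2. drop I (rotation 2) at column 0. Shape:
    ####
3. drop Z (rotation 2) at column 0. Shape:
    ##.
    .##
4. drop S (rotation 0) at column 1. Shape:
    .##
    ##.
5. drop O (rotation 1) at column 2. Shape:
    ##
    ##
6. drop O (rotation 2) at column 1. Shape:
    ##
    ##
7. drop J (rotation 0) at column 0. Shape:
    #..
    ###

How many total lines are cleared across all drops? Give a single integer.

Answer: 1

Derivation:
Drop 1: Z rot2 at col 1 lands with bottom-row=0; cleared 0 line(s) (total 0); column heights now [0 2 2 1], max=2
Drop 2: I rot2 at col 0 lands with bottom-row=2; cleared 1 line(s) (total 1); column heights now [0 2 2 1], max=2
Drop 3: Z rot2 at col 0 lands with bottom-row=2; cleared 0 line(s) (total 1); column heights now [4 4 3 1], max=4
Drop 4: S rot0 at col 1 lands with bottom-row=4; cleared 0 line(s) (total 1); column heights now [4 5 6 6], max=6
Drop 5: O rot1 at col 2 lands with bottom-row=6; cleared 0 line(s) (total 1); column heights now [4 5 8 8], max=8
Drop 6: O rot2 at col 1 lands with bottom-row=8; cleared 0 line(s) (total 1); column heights now [4 10 10 8], max=10
Drop 7: J rot0 at col 0 lands with bottom-row=10; cleared 0 line(s) (total 1); column heights now [12 11 11 8], max=12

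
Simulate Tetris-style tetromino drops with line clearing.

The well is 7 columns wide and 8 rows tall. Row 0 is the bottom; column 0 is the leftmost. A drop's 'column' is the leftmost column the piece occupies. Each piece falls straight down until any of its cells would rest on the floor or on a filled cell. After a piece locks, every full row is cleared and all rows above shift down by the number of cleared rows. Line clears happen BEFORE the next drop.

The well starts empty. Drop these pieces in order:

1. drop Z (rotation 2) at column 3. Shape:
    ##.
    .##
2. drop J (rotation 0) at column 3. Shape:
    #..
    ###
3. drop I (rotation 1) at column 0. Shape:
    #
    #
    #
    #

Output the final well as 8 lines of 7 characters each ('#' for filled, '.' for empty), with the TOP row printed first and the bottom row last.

Answer: .......
.......
.......
.......
#..#...
#..###.
#..##..
#...##.

Derivation:
Drop 1: Z rot2 at col 3 lands with bottom-row=0; cleared 0 line(s) (total 0); column heights now [0 0 0 2 2 1 0], max=2
Drop 2: J rot0 at col 3 lands with bottom-row=2; cleared 0 line(s) (total 0); column heights now [0 0 0 4 3 3 0], max=4
Drop 3: I rot1 at col 0 lands with bottom-row=0; cleared 0 line(s) (total 0); column heights now [4 0 0 4 3 3 0], max=4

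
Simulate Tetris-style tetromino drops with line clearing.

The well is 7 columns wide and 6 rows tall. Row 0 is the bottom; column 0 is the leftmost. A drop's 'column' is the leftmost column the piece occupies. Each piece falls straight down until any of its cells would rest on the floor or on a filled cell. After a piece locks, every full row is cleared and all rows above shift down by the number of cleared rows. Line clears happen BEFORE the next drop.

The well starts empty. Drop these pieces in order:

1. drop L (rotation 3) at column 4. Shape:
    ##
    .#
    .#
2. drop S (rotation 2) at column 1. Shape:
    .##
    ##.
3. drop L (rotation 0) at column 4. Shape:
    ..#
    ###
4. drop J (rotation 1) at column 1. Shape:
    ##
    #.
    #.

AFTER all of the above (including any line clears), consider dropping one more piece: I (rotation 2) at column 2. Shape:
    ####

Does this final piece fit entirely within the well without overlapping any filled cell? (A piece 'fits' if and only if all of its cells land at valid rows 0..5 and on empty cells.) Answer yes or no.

Answer: yes

Derivation:
Drop 1: L rot3 at col 4 lands with bottom-row=0; cleared 0 line(s) (total 0); column heights now [0 0 0 0 3 3 0], max=3
Drop 2: S rot2 at col 1 lands with bottom-row=0; cleared 0 line(s) (total 0); column heights now [0 1 2 2 3 3 0], max=3
Drop 3: L rot0 at col 4 lands with bottom-row=3; cleared 0 line(s) (total 0); column heights now [0 1 2 2 4 4 5], max=5
Drop 4: J rot1 at col 1 lands with bottom-row=1; cleared 0 line(s) (total 0); column heights now [0 4 4 2 4 4 5], max=5
Test piece I rot2 at col 2 (width 4): heights before test = [0 4 4 2 4 4 5]; fits = True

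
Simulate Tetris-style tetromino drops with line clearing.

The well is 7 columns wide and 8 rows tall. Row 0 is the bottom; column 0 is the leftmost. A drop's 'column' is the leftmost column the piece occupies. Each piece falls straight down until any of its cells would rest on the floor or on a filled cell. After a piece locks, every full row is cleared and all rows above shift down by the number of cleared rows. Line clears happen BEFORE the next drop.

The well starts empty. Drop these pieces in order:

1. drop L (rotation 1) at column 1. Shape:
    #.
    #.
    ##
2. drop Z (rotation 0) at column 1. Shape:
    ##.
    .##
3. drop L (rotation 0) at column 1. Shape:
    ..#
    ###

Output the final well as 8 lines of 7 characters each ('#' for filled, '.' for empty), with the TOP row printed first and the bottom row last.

Answer: .......
.......
...#...
.###...
.##....
.###...
.#.....
.##....

Derivation:
Drop 1: L rot1 at col 1 lands with bottom-row=0; cleared 0 line(s) (total 0); column heights now [0 3 1 0 0 0 0], max=3
Drop 2: Z rot0 at col 1 lands with bottom-row=2; cleared 0 line(s) (total 0); column heights now [0 4 4 3 0 0 0], max=4
Drop 3: L rot0 at col 1 lands with bottom-row=4; cleared 0 line(s) (total 0); column heights now [0 5 5 6 0 0 0], max=6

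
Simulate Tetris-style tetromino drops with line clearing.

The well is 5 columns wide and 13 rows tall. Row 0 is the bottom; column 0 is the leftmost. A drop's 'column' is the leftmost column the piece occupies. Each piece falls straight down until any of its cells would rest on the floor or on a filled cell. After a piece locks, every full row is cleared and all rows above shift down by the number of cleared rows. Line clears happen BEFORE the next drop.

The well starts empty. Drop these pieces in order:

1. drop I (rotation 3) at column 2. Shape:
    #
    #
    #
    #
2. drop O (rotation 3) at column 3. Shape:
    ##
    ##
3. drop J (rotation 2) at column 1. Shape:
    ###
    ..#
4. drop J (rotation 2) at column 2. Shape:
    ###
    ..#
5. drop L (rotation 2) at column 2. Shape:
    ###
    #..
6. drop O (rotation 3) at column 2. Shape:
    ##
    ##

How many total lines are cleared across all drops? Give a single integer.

Answer: 0

Derivation:
Drop 1: I rot3 at col 2 lands with bottom-row=0; cleared 0 line(s) (total 0); column heights now [0 0 4 0 0], max=4
Drop 2: O rot3 at col 3 lands with bottom-row=0; cleared 0 line(s) (total 0); column heights now [0 0 4 2 2], max=4
Drop 3: J rot2 at col 1 lands with bottom-row=3; cleared 0 line(s) (total 0); column heights now [0 5 5 5 2], max=5
Drop 4: J rot2 at col 2 lands with bottom-row=4; cleared 0 line(s) (total 0); column heights now [0 5 6 6 6], max=6
Drop 5: L rot2 at col 2 lands with bottom-row=6; cleared 0 line(s) (total 0); column heights now [0 5 8 8 8], max=8
Drop 6: O rot3 at col 2 lands with bottom-row=8; cleared 0 line(s) (total 0); column heights now [0 5 10 10 8], max=10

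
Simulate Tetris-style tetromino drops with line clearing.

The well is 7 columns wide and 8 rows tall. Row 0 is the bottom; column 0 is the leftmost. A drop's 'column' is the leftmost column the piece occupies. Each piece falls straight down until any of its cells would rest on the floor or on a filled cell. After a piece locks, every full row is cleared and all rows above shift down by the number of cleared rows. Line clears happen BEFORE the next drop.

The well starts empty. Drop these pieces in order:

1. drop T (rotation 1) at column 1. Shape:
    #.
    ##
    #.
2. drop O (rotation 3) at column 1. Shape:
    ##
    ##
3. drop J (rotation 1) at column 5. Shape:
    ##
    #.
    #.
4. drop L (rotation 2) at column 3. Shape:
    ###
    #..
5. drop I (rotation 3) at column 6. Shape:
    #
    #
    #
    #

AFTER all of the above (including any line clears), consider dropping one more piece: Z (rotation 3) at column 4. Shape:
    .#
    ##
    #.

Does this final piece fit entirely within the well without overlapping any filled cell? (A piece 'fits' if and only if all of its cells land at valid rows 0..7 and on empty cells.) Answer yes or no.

Drop 1: T rot1 at col 1 lands with bottom-row=0; cleared 0 line(s) (total 0); column heights now [0 3 2 0 0 0 0], max=3
Drop 2: O rot3 at col 1 lands with bottom-row=3; cleared 0 line(s) (total 0); column heights now [0 5 5 0 0 0 0], max=5
Drop 3: J rot1 at col 5 lands with bottom-row=0; cleared 0 line(s) (total 0); column heights now [0 5 5 0 0 3 3], max=5
Drop 4: L rot2 at col 3 lands with bottom-row=2; cleared 0 line(s) (total 0); column heights now [0 5 5 4 4 4 3], max=5
Drop 5: I rot3 at col 6 lands with bottom-row=3; cleared 0 line(s) (total 0); column heights now [0 5 5 4 4 4 7], max=7
Test piece Z rot3 at col 4 (width 2): heights before test = [0 5 5 4 4 4 7]; fits = True

Answer: yes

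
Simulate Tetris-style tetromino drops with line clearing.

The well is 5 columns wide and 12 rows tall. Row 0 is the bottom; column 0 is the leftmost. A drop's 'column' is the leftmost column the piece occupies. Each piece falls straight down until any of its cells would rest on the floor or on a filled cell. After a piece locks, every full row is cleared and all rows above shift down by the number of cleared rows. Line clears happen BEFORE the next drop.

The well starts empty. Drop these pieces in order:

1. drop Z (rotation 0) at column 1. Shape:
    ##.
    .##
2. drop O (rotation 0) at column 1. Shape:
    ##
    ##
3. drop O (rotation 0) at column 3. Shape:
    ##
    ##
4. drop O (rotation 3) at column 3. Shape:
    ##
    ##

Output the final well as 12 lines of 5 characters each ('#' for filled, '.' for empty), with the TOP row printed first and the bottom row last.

Drop 1: Z rot0 at col 1 lands with bottom-row=0; cleared 0 line(s) (total 0); column heights now [0 2 2 1 0], max=2
Drop 2: O rot0 at col 1 lands with bottom-row=2; cleared 0 line(s) (total 0); column heights now [0 4 4 1 0], max=4
Drop 3: O rot0 at col 3 lands with bottom-row=1; cleared 0 line(s) (total 0); column heights now [0 4 4 3 3], max=4
Drop 4: O rot3 at col 3 lands with bottom-row=3; cleared 0 line(s) (total 0); column heights now [0 4 4 5 5], max=5

Answer: .....
.....
.....
.....
.....
.....
.....
...##
.####
.####
.####
..##.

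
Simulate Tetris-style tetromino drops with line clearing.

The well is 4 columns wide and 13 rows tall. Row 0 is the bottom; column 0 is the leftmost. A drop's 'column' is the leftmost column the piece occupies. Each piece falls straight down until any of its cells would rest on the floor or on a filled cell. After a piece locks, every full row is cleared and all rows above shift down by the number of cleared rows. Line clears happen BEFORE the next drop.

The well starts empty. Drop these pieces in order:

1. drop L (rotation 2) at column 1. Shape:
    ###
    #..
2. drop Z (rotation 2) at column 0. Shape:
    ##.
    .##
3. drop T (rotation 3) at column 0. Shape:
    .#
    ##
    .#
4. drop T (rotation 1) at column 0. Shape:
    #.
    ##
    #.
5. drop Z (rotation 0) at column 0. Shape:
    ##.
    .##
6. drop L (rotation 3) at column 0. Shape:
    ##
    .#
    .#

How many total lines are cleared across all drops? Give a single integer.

Drop 1: L rot2 at col 1 lands with bottom-row=0; cleared 0 line(s) (total 0); column heights now [0 2 2 2], max=2
Drop 2: Z rot2 at col 0 lands with bottom-row=2; cleared 0 line(s) (total 0); column heights now [4 4 3 2], max=4
Drop 3: T rot3 at col 0 lands with bottom-row=4; cleared 0 line(s) (total 0); column heights now [6 7 3 2], max=7
Drop 4: T rot1 at col 0 lands with bottom-row=6; cleared 0 line(s) (total 0); column heights now [9 8 3 2], max=9
Drop 5: Z rot0 at col 0 lands with bottom-row=8; cleared 0 line(s) (total 0); column heights now [10 10 9 2], max=10
Drop 6: L rot3 at col 0 lands with bottom-row=10; cleared 0 line(s) (total 0); column heights now [13 13 9 2], max=13

Answer: 0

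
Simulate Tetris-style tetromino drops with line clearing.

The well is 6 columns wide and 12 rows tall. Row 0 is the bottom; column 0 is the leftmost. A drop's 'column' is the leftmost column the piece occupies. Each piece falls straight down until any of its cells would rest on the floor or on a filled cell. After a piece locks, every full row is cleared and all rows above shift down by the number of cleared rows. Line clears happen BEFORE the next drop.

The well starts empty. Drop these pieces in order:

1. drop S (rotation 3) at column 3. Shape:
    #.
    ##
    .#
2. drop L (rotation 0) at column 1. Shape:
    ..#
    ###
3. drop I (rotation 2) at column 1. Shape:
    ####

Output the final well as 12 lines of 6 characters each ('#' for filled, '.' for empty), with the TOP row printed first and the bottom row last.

Drop 1: S rot3 at col 3 lands with bottom-row=0; cleared 0 line(s) (total 0); column heights now [0 0 0 3 2 0], max=3
Drop 2: L rot0 at col 1 lands with bottom-row=3; cleared 0 line(s) (total 0); column heights now [0 4 4 5 2 0], max=5
Drop 3: I rot2 at col 1 lands with bottom-row=5; cleared 0 line(s) (total 0); column heights now [0 6 6 6 6 0], max=6

Answer: ......
......
......
......
......
......
.####.
...#..
.###..
...#..
...##.
....#.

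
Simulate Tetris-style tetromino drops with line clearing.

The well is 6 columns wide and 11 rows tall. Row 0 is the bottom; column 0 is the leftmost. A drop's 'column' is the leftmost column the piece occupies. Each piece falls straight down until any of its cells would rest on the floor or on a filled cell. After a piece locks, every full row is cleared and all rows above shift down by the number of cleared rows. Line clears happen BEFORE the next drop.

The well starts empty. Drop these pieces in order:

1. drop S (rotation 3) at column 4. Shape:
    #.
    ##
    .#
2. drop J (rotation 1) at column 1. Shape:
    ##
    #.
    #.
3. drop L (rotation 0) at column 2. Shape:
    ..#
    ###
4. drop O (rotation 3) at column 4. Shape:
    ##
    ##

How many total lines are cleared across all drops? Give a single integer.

Answer: 0

Derivation:
Drop 1: S rot3 at col 4 lands with bottom-row=0; cleared 0 line(s) (total 0); column heights now [0 0 0 0 3 2], max=3
Drop 2: J rot1 at col 1 lands with bottom-row=0; cleared 0 line(s) (total 0); column heights now [0 3 3 0 3 2], max=3
Drop 3: L rot0 at col 2 lands with bottom-row=3; cleared 0 line(s) (total 0); column heights now [0 3 4 4 5 2], max=5
Drop 4: O rot3 at col 4 lands with bottom-row=5; cleared 0 line(s) (total 0); column heights now [0 3 4 4 7 7], max=7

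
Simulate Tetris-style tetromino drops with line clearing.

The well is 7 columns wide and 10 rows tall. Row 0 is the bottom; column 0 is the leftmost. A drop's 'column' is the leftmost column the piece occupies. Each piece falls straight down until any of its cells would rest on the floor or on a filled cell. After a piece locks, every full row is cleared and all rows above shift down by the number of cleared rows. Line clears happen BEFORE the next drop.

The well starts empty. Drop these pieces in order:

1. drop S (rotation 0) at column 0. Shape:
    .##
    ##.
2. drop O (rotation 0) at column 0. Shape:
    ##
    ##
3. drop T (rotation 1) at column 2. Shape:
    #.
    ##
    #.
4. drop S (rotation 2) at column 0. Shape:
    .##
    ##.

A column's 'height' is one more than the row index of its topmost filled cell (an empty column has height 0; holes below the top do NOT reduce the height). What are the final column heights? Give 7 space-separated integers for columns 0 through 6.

Answer: 5 6 6 4 0 0 0

Derivation:
Drop 1: S rot0 at col 0 lands with bottom-row=0; cleared 0 line(s) (total 0); column heights now [1 2 2 0 0 0 0], max=2
Drop 2: O rot0 at col 0 lands with bottom-row=2; cleared 0 line(s) (total 0); column heights now [4 4 2 0 0 0 0], max=4
Drop 3: T rot1 at col 2 lands with bottom-row=2; cleared 0 line(s) (total 0); column heights now [4 4 5 4 0 0 0], max=5
Drop 4: S rot2 at col 0 lands with bottom-row=4; cleared 0 line(s) (total 0); column heights now [5 6 6 4 0 0 0], max=6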